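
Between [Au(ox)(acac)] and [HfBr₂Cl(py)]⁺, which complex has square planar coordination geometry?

For [Au(ox)(acac)]: Ligand charges: each oxalate is −2; each acetylacetonate is −1. With an overall charge of 0 the gold centre must be in the +3 oxidation state. Au sits in group 11, so the d-electron count is 11 − 3 = 8. A 5d d⁸ ion has a large crystal-field splitting; square planar leaves the high-energy d_{x²−y²} orbital empty and maximises CFSE. → square planar.
For [HfBr₂Cl(py)]⁺: Each bromide is −1; each chloride is −1; pyridine is neutral; balancing the +1 overall charge requires Hf(IV). Group 4 minus oxidation state 4 gives a d⁰ configuration. A d⁰ ion has no crystal-field stabilisation preference between square planar and tetrahedral, so four ligands adopt the sterically favoured tetrahedral geometry. → tetrahedral.

[Au(ox)(acac)]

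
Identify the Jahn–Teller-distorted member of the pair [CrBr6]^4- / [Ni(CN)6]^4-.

[CrBr6]^4-

[CrBr6]^4-: Summing ligand charges against the −4 overall charge gives an oxidation state of +2 for chromium. Cr sits in group 6, so the d-electron count is 6 − 2 = 4. Bromide is a weak-field ligand for a first-row metal, so the complex is high-spin. The t₂g³e_g¹ (high-spin) configuration has an unevenly filled e_g set; the Jahn–Teller theorem predicts a tetragonal distortion (typically axial elongation) to lift the degeneracy.
[Ni(CN)6]^4-: Each cyanide is −1; balancing the −4 overall charge requires Ni(II). Group 10 minus oxidation state 2 gives a d⁸ configuration. The d⁸ configuration leaves the e_g set evenly filled (or empty) — no strong Jahn–Teller driving force.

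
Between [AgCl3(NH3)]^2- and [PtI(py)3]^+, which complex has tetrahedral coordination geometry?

[AgCl3(NH3)]^2-

For [AgCl3(NH3)]^2-: Ligand charges: each chloride is −1; ammonia is neutral. With an overall charge of −2 the silver centre must be in the +1 oxidation state. Ag sits in group 11, so the d-electron count is 11 − 1 = 10. A d¹⁰ ion has no crystal-field stabilisation preference between square planar and tetrahedral, so four ligands adopt the sterically favoured tetrahedral geometry. → tetrahedral.
For [PtI(py)3]^+: Ligand charges: each iodide is −1; pyridine is neutral. With an overall charge of +1 the platinum centre must be in the +2 oxidation state. Group 10 minus oxidation state 2 gives a d⁸ configuration. A 5d d⁸ ion has a large crystal-field splitting; square planar leaves the high-energy d_{x²−y²} orbital empty and maximises CFSE. → square planar.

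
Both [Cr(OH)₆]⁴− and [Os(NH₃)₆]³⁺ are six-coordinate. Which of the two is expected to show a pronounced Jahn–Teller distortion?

[Cr(OH)₆]⁴−

[Cr(OH)₆]⁴−: Ligand charges: each hydroxide is −1. With an overall charge of −4 the chromium centre must be in the +2 oxidation state. Chromium is a group-6 element; Cr(II) is therefore d⁴. Hydroxide is a weak-field ligand for a first-row metal, so the complex is high-spin. The t₂g³e_g¹ (high-spin) configuration has an unevenly filled e_g set; the Jahn–Teller theorem predicts a tetragonal distortion (typically axial elongation) to lift the degeneracy.
[Os(NH₃)₆]³⁺: Ammonia is neutral; balancing the +3 overall charge requires Os(III). Os sits in group 8, so the d-electron count is 8 − 3 = 5. A 5d ion has a large Δₒ and is invariably low-spin. The d⁵ configuration leaves the e_g set evenly filled (or empty) — no strong Jahn–Teller driving force.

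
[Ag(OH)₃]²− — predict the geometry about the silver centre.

Each hydroxide is −1; balancing the −2 overall charge requires Ag(I).
Silver is a group-11 element; Ag(I) is therefore d¹⁰.
With 3 monodentate ligands the coordination number is 3.
Three ligands around a d¹⁰ centre minimise repulsion in a trigonal-planar arrangement.

trigonal planar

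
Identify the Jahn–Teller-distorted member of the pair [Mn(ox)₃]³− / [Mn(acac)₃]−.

[Mn(ox)₃]³−: Summing ligand charges against the −3 overall charge gives an oxidation state of +3 for manganese. Mn sits in group 7, so the d-electron count is 7 − 3 = 4. Oxalate is a weak-field ligand for a first-row metal, so the complex is high-spin. The t₂g³e_g¹ (high-spin) configuration has an unevenly filled e_g set; the Jahn–Teller theorem predicts a tetragonal distortion (typically axial elongation) to lift the degeneracy.
[Mn(acac)₃]−: Summing ligand charges against the −1 overall charge gives an oxidation state of +2 for manganese. Manganese is a group-7 element; Mn(II) is therefore d⁵. Acetylacetonate is a weak-field ligand for a first-row metal, so the complex is high-spin. The d⁵ configuration leaves the e_g set evenly filled (or empty) — no strong Jahn–Teller driving force.

[Mn(ox)₃]³−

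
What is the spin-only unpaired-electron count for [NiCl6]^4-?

Summing ligand charges against the −4 overall charge gives an oxidation state of +2 for nickel.
Ni sits in group 10, so the d-electron count is 10 − 2 = 8.
In an octahedral field the d⁸ configuration is t₂g⁶e_g² (only one arrangement possible), giving 2 unpaired electrons.

2 unpaired electrons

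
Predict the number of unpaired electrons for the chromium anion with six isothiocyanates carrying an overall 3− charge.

Each isothiocyanate is −1; balancing the −3 overall charge requires Cr(III).
Cr sits in group 6, so the d-electron count is 6 − 3 = 3.
In an octahedral field the d³ configuration is t₂g³e_g⁰ (only one arrangement possible), giving 3 unpaired electrons.

3 unpaired electrons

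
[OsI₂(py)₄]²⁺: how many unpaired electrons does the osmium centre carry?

2 unpaired electrons

Ligand charges: each iodide is −1; pyridine is neutral. With an overall charge of +2 the osmium centre must be in the +4 oxidation state.
Group 8 minus oxidation state 4 gives a d⁴ configuration.
The spin state decides the count: a 5d ion has a large Δₒ and is invariably low-spin.
An octahedral low-spin d⁴ ion is t₂g⁴e_g⁰, giving 2 unpaired electrons.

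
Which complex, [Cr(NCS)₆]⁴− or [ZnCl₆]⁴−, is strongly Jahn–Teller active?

[Cr(NCS)₆]⁴−

[Cr(NCS)₆]⁴−: Each isothiocyanate is −1; balancing the −4 overall charge requires Cr(II). Cr sits in group 6, so the d-electron count is 6 − 2 = 4. Isothiocyanate is a weak-field ligand for a first-row metal, so the complex is high-spin. The t₂g³e_g¹ (high-spin) configuration has an unevenly filled e_g set; the Jahn–Teller theorem predicts a tetragonal distortion (typically axial elongation) to lift the degeneracy.
[ZnCl₆]⁴−: Summing ligand charges against the −4 overall charge gives an oxidation state of +2 for zinc. Zn sits in group 12, so the d-electron count is 12 − 2 = 10. The d¹⁰ configuration leaves the e_g set evenly filled (or empty) — no strong Jahn–Teller driving force.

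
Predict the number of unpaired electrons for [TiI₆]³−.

Each iodide is −1; balancing the −3 overall charge requires Ti(III).
Ti sits in group 4, so the d-electron count is 4 − 3 = 1.
In an octahedral field the d¹ configuration is t₂g¹e_g⁰ (only one arrangement possible), giving 1 unpaired electron.

1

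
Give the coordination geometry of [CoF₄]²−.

tetrahedral

Summing ligand charges against the −2 overall charge gives an oxidation state of +2 for cobalt.
Group 9 minus oxidation state 2 gives a d⁷ configuration.
With 4 monodentate ligands the coordination number is 4.
Fluoride is a weak-field ligand.
For a high-spin 3d d⁷ ion with weak-field ligands the small Δₜ gives little square-planar CFSE advantage, so four ligands adopt the sterically favoured tetrahedral geometry.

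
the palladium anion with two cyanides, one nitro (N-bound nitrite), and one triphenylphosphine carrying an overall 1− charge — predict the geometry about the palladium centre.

Ligand charges: each cyanide is −1; each nitro (N-bound nitrite) is −1; triphenylphosphine is neutral. With an overall charge of −1 the palladium centre must be in the +2 oxidation state.
Pd sits in group 10, so the d-electron count is 10 − 2 = 8.
With 4 monodentate ligands the coordination number is 4.
A 4d d⁸ ion has a large crystal-field splitting; square planar leaves the high-energy d_{x²−y²} orbital empty and maximises CFSE.

square planar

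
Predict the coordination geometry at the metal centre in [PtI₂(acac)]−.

Summing ligand charges against the −1 overall charge gives an oxidation state of +2 for platinum.
Group 10 minus oxidation state 2 gives a d⁸ configuration.
Counting donor atoms: 2×iodide (monodentate) → 2 donors; 1×acetylacetonate (bidentate) → 2 donors. Coordination number = 4.
A 5d d⁸ ion has a large crystal-field splitting; square planar leaves the high-energy d_{x²−y²} orbital empty and maximises CFSE.

square planar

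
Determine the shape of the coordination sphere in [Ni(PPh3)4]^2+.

square planar

Triphenylphosphine is neutral; balancing the +2 overall charge requires Ni(II).
Nickel is a group-10 element; Ni(II) is therefore d⁸.
With 4 monodentate ligands the coordination number is 4.
Triphenylphosphine is a strong-field ligand (high in the spectrochemical series).
A 3d d⁸ ion with strong-field ligands gains enough CFSE to favour square planar over tetrahedral.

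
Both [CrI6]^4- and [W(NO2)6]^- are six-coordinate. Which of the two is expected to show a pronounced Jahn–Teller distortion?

[CrI6]^4-

[CrI6]^4-: Ligand charges: each iodide is −1. With an overall charge of −4 the chromium centre must be in the +2 oxidation state. Cr sits in group 6, so the d-electron count is 6 − 2 = 4. Iodide is a weak-field ligand for a first-row metal, so the complex is high-spin. The t₂g³e_g¹ (high-spin) configuration has an unevenly filled e_g set; the Jahn–Teller theorem predicts a tetragonal distortion (typically axial elongation) to lift the degeneracy.
[W(NO2)6]^-: Each nitro (N-bound nitrite) is −1; balancing the −1 overall charge requires W(V). W sits in group 6, so the d-electron count is 6 − 5 = 1. The d¹ configuration leaves the e_g set evenly filled (or empty) — no strong Jahn–Teller driving force.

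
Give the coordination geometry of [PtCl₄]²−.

Summing ligand charges against the −2 overall charge gives an oxidation state of +2 for platinum.
Group 10 minus oxidation state 2 gives a d⁸ configuration.
Coordination number: 4.
A 5d d⁸ ion has a large crystal-field splitting; square planar leaves the high-energy d_{x²−y²} orbital empty and maximises CFSE.

square planar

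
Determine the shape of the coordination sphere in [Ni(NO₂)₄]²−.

square planar

Ligand charges: each nitro (N-bound nitrite) is −1. With an overall charge of −2 the nickel centre must be in the +2 oxidation state.
Ni sits in group 10, so the d-electron count is 10 − 2 = 8.
Coordination number: 4.
Nitro (N-bound nitrite) is a strong-field ligand (high in the spectrochemical series).
A 3d d⁸ ion with strong-field ligands gains enough CFSE to favour square planar over tetrahedral.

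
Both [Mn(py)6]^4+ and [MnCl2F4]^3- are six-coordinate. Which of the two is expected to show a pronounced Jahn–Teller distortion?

[Mn(py)6]^4+: Ligand charges: pyridine is neutral. With an overall charge of +4 the manganese centre must be in the +4 oxidation state. Group 7 minus oxidation state 4 gives a d³ configuration. The d³ configuration leaves the e_g set evenly filled (or empty) — no strong Jahn–Teller driving force.
[MnCl2F4]^3-: Ligand charges: each chloride is −1; each fluoride is −1. With an overall charge of −3 the manganese centre must be in the +3 oxidation state. Group 7 minus oxidation state 3 gives a d⁴ configuration. Chloride and fluoride are weak-field ligands for a first-row metal, so the complex is high-spin. The t₂g³e_g¹ (high-spin) configuration has an unevenly filled e_g set; the Jahn–Teller theorem predicts a tetragonal distortion (typically axial elongation) to lift the degeneracy.

[MnCl2F4]^3-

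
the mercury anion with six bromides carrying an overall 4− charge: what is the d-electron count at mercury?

d¹⁰

Ligand charges: each bromide is −1. With an overall charge of −4 the mercury centre must be in the +2 oxidation state.
Mercury is a group-12 element; Hg(II) is therefore d¹⁰.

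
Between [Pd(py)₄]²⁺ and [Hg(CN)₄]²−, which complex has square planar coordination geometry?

[Pd(py)₄]²⁺

For [Pd(py)₄]²⁺: Ligand charges: pyridine is neutral. With an overall charge of +2 the palladium centre must be in the +2 oxidation state. Pd sits in group 10, so the d-electron count is 10 − 2 = 8. A 4d d⁸ ion has a large crystal-field splitting; square planar leaves the high-energy d_{x²−y²} orbital empty and maximises CFSE. → square planar.
For [Hg(CN)₄]²−: Summing ligand charges against the −2 overall charge gives an oxidation state of +2 for mercury. Group 12 minus oxidation state 2 gives a d¹⁰ configuration. A d¹⁰ ion has no crystal-field stabilisation preference between square planar and tetrahedral, so four ligands adopt the sterically favoured tetrahedral geometry. → tetrahedral.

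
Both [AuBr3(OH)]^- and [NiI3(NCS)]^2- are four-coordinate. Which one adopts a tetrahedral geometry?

For [AuBr3(OH)]^-: Ligand charges: each bromide is −1; each hydroxide is −1. With an overall charge of −1 the gold centre must be in the +3 oxidation state. Gold is a group-11 element; Au(III) is therefore d⁸. A 5d d⁸ ion has a large crystal-field splitting; square planar leaves the high-energy d_{x²−y²} orbital empty and maximises CFSE. → square planar.
For [NiI3(NCS)]^2-: Summing ligand charges against the −2 overall charge gives an oxidation state of +2 for nickel. Nickel is a group-10 element; Ni(II) is therefore d⁸. Iodide and isothiocyanate are weak-field ligands. With weak-field ligands the CFSE gain from square planar is small, so a 3d d⁸ ion takes the sterically preferred tetrahedral geometry. → tetrahedral.

[NiI3(NCS)]^2-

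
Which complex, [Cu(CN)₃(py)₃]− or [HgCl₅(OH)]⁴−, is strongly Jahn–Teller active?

[Cu(CN)₃(py)₃]−

[Cu(CN)₃(py)₃]−: Summing ligand charges against the −1 overall charge gives an oxidation state of +2 for copper. Group 11 minus oxidation state 2 gives a d⁹ configuration. The t₂g⁶e_g³ configuration has an unevenly filled e_g set; the Jahn–Teller theorem predicts a tetragonal distortion (typically axial elongation) to lift the degeneracy.
[HgCl₅(OH)]⁴−: Summing ligand charges against the −4 overall charge gives an oxidation state of +2 for mercury. Group 12 minus oxidation state 2 gives a d¹⁰ configuration. The d¹⁰ configuration leaves the e_g set evenly filled (or empty) — no strong Jahn–Teller driving force.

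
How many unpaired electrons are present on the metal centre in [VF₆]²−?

Ligand charges: each fluoride is −1. With an overall charge of −2 the vanadium centre must be in the +4 oxidation state.
Group 5 minus oxidation state 4 gives a d¹ configuration.
In an octahedral field the d¹ configuration is t₂g¹e_g⁰ (only one arrangement possible), giving 1 unpaired electron.

1 unpaired electron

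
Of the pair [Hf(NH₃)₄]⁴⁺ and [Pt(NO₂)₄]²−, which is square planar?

For [Hf(NH₃)₄]⁴⁺: Summing ligand charges against the +4 overall charge gives an oxidation state of +4 for hafnium. Hafnium is a group-4 element; Hf(IV) is therefore d⁰. A d⁰ ion has no crystal-field stabilisation preference between square planar and tetrahedral, so four ligands adopt the sterically favoured tetrahedral geometry. → tetrahedral.
For [Pt(NO₂)₄]²−: Ligand charges: each nitro (N-bound nitrite) is −1. With an overall charge of −2 the platinum centre must be in the +2 oxidation state. Pt sits in group 10, so the d-electron count is 10 − 2 = 8. A 5d d⁸ ion has a large crystal-field splitting; square planar leaves the high-energy d_{x²−y²} orbital empty and maximises CFSE. → square planar.

[Pt(NO₂)₄]²−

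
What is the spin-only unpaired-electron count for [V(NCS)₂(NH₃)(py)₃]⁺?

Each isothiocyanate is −1; ammonia is neutral; pyridine is neutral; balancing the +1 overall charge requires V(III).
V sits in group 5, so the d-electron count is 5 − 3 = 2.
In an octahedral field the d² configuration is t₂g²e_g⁰ (only one arrangement possible), giving 2 unpaired electrons.

2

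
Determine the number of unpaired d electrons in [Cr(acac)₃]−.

4 unpaired electrons

Ligand charges: each acetylacetonate is −1. With an overall charge of −1 the chromium centre must be in the +2 oxidation state.
Chromium is a group-6 element; Cr(II) is therefore d⁴.
Counting donor atoms: 3×acetylacetonate (bidentate) → 6 donors. Coordination number = 6.
The spin state decides the count: Acetylacetonate is a weak-field ligand for a first-row metal, so the complex is high-spin.
An octahedral high-spin d⁴ ion is t₂g³e_g¹, giving 4 unpaired electrons.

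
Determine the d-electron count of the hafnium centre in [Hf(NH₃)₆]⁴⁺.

Ligand charges: ammonia is neutral. With an overall charge of +4 the hafnium centre must be in the +4 oxidation state.
Hf sits in group 4, so the d-electron count is 4 − 4 = 0.

d⁰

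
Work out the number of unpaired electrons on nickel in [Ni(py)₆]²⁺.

2 unpaired electrons

Pyridine is neutral; balancing the +2 overall charge requires Ni(II).
Group 10 minus oxidation state 2 gives a d⁸ configuration.
In an octahedral field the d⁸ configuration is t₂g⁶e_g² (only one arrangement possible), giving 2 unpaired electrons.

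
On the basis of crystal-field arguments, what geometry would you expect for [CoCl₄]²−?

tetrahedral

Each chloride is −1; balancing the −2 overall charge requires Co(II).
Group 9 minus oxidation state 2 gives a d⁷ configuration.
Coordination number: 4.
Chloride is a weak-field ligand.
For a high-spin 3d d⁷ ion with weak-field ligands the small Δₜ gives little square-planar CFSE advantage, so four ligands adopt the sterically favoured tetrahedral geometry.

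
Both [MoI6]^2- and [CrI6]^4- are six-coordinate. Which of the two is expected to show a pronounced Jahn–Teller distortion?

[MoI6]^2-: Each iodide is −1; balancing the −2 overall charge requires Mo(IV). Molybdenum is a group-6 element; Mo(IV) is therefore d². The d² configuration leaves the e_g set evenly filled (or empty) — no strong Jahn–Teller driving force.
[CrI6]^4-: Each iodide is −1; balancing the −4 overall charge requires Cr(II). Group 6 minus oxidation state 2 gives a d⁴ configuration. Iodide is a weak-field ligand for a first-row metal, so the complex is high-spin. The t₂g³e_g¹ (high-spin) configuration has an unevenly filled e_g set; the Jahn–Teller theorem predicts a tetragonal distortion (typically axial elongation) to lift the degeneracy.

[CrI6]^4-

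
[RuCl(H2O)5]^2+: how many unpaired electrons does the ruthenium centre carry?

1 unpaired electron

Ligand charges: each chloride is −1; water is neutral. With an overall charge of +2 the ruthenium centre must be in the +3 oxidation state.
Group 8 minus oxidation state 3 gives a d⁵ configuration.
The spin state decides the count: a 4d ion has a large Δₒ and is invariably low-spin.
An octahedral low-spin d⁵ ion is t₂g⁵e_g⁰, giving 1 unpaired electron.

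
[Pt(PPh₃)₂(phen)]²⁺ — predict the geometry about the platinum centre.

Ligand charges: triphenylphosphine is neutral; 1,10-phenanthroline is neutral. With an overall charge of +2 the platinum centre must be in the +2 oxidation state.
Pt sits in group 10, so the d-electron count is 10 − 2 = 8.
Counting donor atoms: 2×triphenylphosphine (monodentate) → 2 donors; 1×1,10-phenanthroline (bidentate) → 2 donors. Coordination number = 4.
A 5d d⁸ ion has a large crystal-field splitting; square planar leaves the high-energy d_{x²−y²} orbital empty and maximises CFSE.

square planar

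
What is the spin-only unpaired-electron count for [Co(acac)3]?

0

Each acetylacetonate is −1; balancing the 0 overall charge requires Co(III).
Group 9 minus oxidation state 3 gives a d⁶ configuration.
Counting donor atoms: 3×acetylacetonate (bidentate) → 6 donors. Coordination number = 6.
The spin state decides the count: Co(III) has an exceptionally large octahedral splitting and is low-spin with essentially every ligand except fluoride.
An octahedral low-spin d⁶ ion is t₂g⁶e_g⁰, giving 0 unpaired electrons.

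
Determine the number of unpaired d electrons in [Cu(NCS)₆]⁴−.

1 unpaired electron

Each isothiocyanate is −1; balancing the −4 overall charge requires Cu(II).
Group 11 minus oxidation state 2 gives a d⁹ configuration.
In an octahedral field the d⁹ configuration is t₂g⁶e_g³ (only one arrangement possible), giving 1 unpaired electron.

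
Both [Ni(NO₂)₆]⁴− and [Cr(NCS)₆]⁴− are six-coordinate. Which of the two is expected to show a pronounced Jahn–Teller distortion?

[Cr(NCS)₆]⁴−

[Ni(NO₂)₆]⁴−: Ligand charges: each nitro (N-bound nitrite) is −1. With an overall charge of −4 the nickel centre must be in the +2 oxidation state. Ni sits in group 10, so the d-electron count is 10 − 2 = 8. The d⁸ configuration leaves the e_g set evenly filled (or empty) — no strong Jahn–Teller driving force.
[Cr(NCS)₆]⁴−: Ligand charges: each isothiocyanate is −1. With an overall charge of −4 the chromium centre must be in the +2 oxidation state. Group 6 minus oxidation state 2 gives a d⁴ configuration. Isothiocyanate is a weak-field ligand for a first-row metal, so the complex is high-spin. The t₂g³e_g¹ (high-spin) configuration has an unevenly filled e_g set; the Jahn–Teller theorem predicts a tetragonal distortion (typically axial elongation) to lift the degeneracy.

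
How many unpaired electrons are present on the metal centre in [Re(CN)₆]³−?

Each cyanide is −1; balancing the −3 overall charge requires Re(III).
Group 7 minus oxidation state 3 gives a d⁴ configuration.
The spin state decides the count: a 5d ion has a large Δₒ and is invariably low-spin.
An octahedral low-spin d⁴ ion is t₂g⁴e_g⁰, giving 2 unpaired electrons.

2 unpaired electrons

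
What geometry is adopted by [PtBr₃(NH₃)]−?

Summing ligand charges against the −1 overall charge gives an oxidation state of +2 for platinum.
Platinum is a group-10 element; Pt(II) is therefore d⁸.
With 4 monodentate ligands the coordination number is 4.
A 5d d⁸ ion has a large crystal-field splitting; square planar leaves the high-energy d_{x²−y²} orbital empty and maximises CFSE.

square planar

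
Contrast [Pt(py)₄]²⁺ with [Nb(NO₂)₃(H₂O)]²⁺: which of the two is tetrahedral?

[Nb(NO₂)₃(H₂O)]²⁺

For [Pt(py)₄]²⁺: Ligand charges: pyridine is neutral. With an overall charge of +2 the platinum centre must be in the +2 oxidation state. Group 10 minus oxidation state 2 gives a d⁸ configuration. A 5d d⁸ ion has a large crystal-field splitting; square planar leaves the high-energy d_{x²−y²} orbital empty and maximises CFSE. → square planar.
For [Nb(NO₂)₃(H₂O)]²⁺: Ligand charges: each nitro (N-bound nitrite) is −1; water is neutral. With an overall charge of +2 the niobium centre must be in the +5 oxidation state. Nb sits in group 5, so the d-electron count is 5 − 5 = 0. A d⁰ ion has no crystal-field stabilisation preference between square planar and tetrahedral, so four ligands adopt the sterically favoured tetrahedral geometry. → tetrahedral.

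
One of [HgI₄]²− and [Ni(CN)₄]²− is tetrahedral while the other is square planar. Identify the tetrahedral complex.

[HgI₄]²−

For [HgI₄]²−: Each iodide is −1; balancing the −2 overall charge requires Hg(II). Group 12 minus oxidation state 2 gives a d¹⁰ configuration. A d¹⁰ ion has no crystal-field stabilisation preference between square planar and tetrahedral, so four ligands adopt the sterically favoured tetrahedral geometry. → tetrahedral.
For [Ni(CN)₄]²−: Each cyanide is −1; balancing the −2 overall charge requires Ni(II). Ni sits in group 10, so the d-electron count is 10 − 2 = 8. Cyanide is a strong-field ligand (high in the spectrochemical series). A 3d d⁸ ion with strong-field ligands gains enough CFSE to favour square planar over tetrahedral. → square planar.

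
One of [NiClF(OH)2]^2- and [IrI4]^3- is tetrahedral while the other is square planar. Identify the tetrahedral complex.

[NiClF(OH)2]^2-

For [NiClF(OH)2]^2-: Each chloride is −1; each fluoride is −1; each hydroxide is −1; balancing the −2 overall charge requires Ni(II). Group 10 minus oxidation state 2 gives a d⁸ configuration. Chloride, fluoride, and hydroxide are weak-field ligands. With weak-field ligands the CFSE gain from square planar is small, so a 3d d⁸ ion takes the sterically preferred tetrahedral geometry. → tetrahedral.
For [IrI4]^3-: Summing ligand charges against the −3 overall charge gives an oxidation state of +1 for iridium. Ir sits in group 9, so the d-electron count is 9 − 1 = 8. A 5d d⁸ ion has a large crystal-field splitting; square planar leaves the high-energy d_{x²−y²} orbital empty and maximises CFSE. → square planar.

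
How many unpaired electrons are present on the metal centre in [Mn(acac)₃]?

Each acetylacetonate is −1; balancing the 0 overall charge requires Mn(III).
Manganese is a group-7 element; Mn(III) is therefore d⁴.
Counting donor atoms: 3×acetylacetonate (bidentate) → 6 donors. Coordination number = 6.
The spin state decides the count: Acetylacetonate is a weak-field ligand for a first-row metal, so the complex is high-spin.
An octahedral high-spin d⁴ ion is t₂g³e_g¹, giving 4 unpaired electrons.

4 unpaired electrons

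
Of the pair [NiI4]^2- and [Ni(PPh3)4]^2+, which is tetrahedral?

For [NiI4]^2-: Each iodide is −1; balancing the −2 overall charge requires Ni(II). Nickel is a group-10 element; Ni(II) is therefore d⁸. Iodide is a weak-field ligand. With weak-field ligands the CFSE gain from square planar is small, so a 3d d⁸ ion takes the sterically preferred tetrahedral geometry. → tetrahedral.
For [Ni(PPh3)4]^2+: Triphenylphosphine is neutral; balancing the +2 overall charge requires Ni(II). Nickel is a group-10 element; Ni(II) is therefore d⁸. Triphenylphosphine is a strong-field ligand (high in the spectrochemical series). A 3d d⁸ ion with strong-field ligands gains enough CFSE to favour square planar over tetrahedral. → square planar.

[NiI4]^2-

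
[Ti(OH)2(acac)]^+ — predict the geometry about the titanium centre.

Ligand charges: each hydroxide is −1; each acetylacetonate is −1. With an overall charge of +1 the titanium centre must be in the +4 oxidation state.
Titanium is a group-4 element; Ti(IV) is therefore d⁰.
Counting donor atoms: 2×hydroxide (monodentate) → 2 donors; 1×acetylacetonate (bidentate) → 2 donors. Coordination number = 4.
A d⁰ ion has no crystal-field stabilisation preference between square planar and tetrahedral, so four ligands adopt the sterically favoured tetrahedral geometry.

tetrahedral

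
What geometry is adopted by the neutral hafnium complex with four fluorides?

Summing ligand charges against the 0 overall charge gives an oxidation state of +4 for hafnium.
Group 4 minus oxidation state 4 gives a d⁰ configuration.
With 4 monodentate ligands the coordination number is 4.
A d⁰ ion has no crystal-field stabilisation preference between square planar and tetrahedral, so four ligands adopt the sterically favoured tetrahedral geometry.

tetrahedral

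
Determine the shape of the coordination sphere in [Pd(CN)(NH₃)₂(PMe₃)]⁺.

square planar

Each cyanide is −1; ammonia is neutral; trimethylphosphine is neutral; balancing the +1 overall charge requires Pd(II).
Pd sits in group 10, so the d-electron count is 10 − 2 = 8.
With 4 monodentate ligands the coordination number is 4.
A 4d d⁸ ion has a large crystal-field splitting; square planar leaves the high-energy d_{x²−y²} orbital empty and maximises CFSE.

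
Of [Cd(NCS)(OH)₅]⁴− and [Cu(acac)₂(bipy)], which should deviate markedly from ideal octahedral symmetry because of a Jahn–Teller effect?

[Cu(acac)₂(bipy)]

[Cd(NCS)(OH)₅]⁴−: Summing ligand charges against the −4 overall charge gives an oxidation state of +2 for cadmium. Group 12 minus oxidation state 2 gives a d¹⁰ configuration. The d¹⁰ configuration leaves the e_g set evenly filled (or empty) — no strong Jahn–Teller driving force.
[Cu(acac)₂(bipy)]: Ligand charges: each acetylacetonate is −1; 2,2′-bipyridine is neutral. With an overall charge of 0 the copper centre must be in the +2 oxidation state. Cu sits in group 11, so the d-electron count is 11 − 2 = 9. The t₂g⁶e_g³ configuration has an unevenly filled e_g set; the Jahn–Teller theorem predicts a tetragonal distortion (typically axial elongation) to lift the degeneracy.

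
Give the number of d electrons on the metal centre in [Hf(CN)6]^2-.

Each cyanide is −1; balancing the −2 overall charge requires Hf(IV).
Hafnium is a group-4 element; Hf(IV) is therefore d⁰.

d0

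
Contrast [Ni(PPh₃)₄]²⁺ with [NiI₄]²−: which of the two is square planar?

For [Ni(PPh₃)₄]²⁺: Triphenylphosphine is neutral; balancing the +2 overall charge requires Ni(II). Ni sits in group 10, so the d-electron count is 10 − 2 = 8. Triphenylphosphine is a strong-field ligand (high in the spectrochemical series). A 3d d⁸ ion with strong-field ligands gains enough CFSE to favour square planar over tetrahedral. → square planar.
For [NiI₄]²−: Summing ligand charges against the −2 overall charge gives an oxidation state of +2 for nickel. Group 10 minus oxidation state 2 gives a d⁸ configuration. Iodide is a weak-field ligand. With weak-field ligands the CFSE gain from square planar is small, so a 3d d⁸ ion takes the sterically preferred tetrahedral geometry. → tetrahedral.

[Ni(PPh₃)₄]²⁺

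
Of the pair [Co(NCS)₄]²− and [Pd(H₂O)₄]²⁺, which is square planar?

For [Co(NCS)₄]²−: Summing ligand charges against the −2 overall charge gives an oxidation state of +2 for cobalt. Co sits in group 9, so the d-electron count is 9 − 2 = 7. For a high-spin 3d d⁷ ion with weak-field ligands the small Δₜ gives little square-planar CFSE advantage, so four ligands adopt the sterically favoured tetrahedral geometry. → tetrahedral.
For [Pd(H₂O)₄]²⁺: Water is neutral; balancing the +2 overall charge requires Pd(II). Group 10 minus oxidation state 2 gives a d⁸ configuration. A 4d d⁸ ion has a large crystal-field splitting; square planar leaves the high-energy d_{x²−y²} orbital empty and maximises CFSE. → square planar.

[Pd(H₂O)₄]²⁺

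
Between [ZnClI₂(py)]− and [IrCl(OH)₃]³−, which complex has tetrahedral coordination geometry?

For [ZnClI₂(py)]−: Each chloride is −1; each iodide is −1; pyridine is neutral; balancing the −1 overall charge requires Zn(II). Zn sits in group 12, so the d-electron count is 12 − 2 = 10. A d¹⁰ ion has no crystal-field stabilisation preference between square planar and tetrahedral, so four ligands adopt the sterically favoured tetrahedral geometry. → tetrahedral.
For [IrCl(OH)₃]³−: Summing ligand charges against the −3 overall charge gives an oxidation state of +1 for iridium. Ir sits in group 9, so the d-electron count is 9 − 1 = 8. A 5d d⁸ ion has a large crystal-field splitting; square planar leaves the high-energy d_{x²−y²} orbital empty and maximises CFSE. → square planar.

[ZnClI₂(py)]−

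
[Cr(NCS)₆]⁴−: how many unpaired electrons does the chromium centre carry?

Each isothiocyanate is −1; balancing the −4 overall charge requires Cr(II).
Chromium is a group-6 element; Cr(II) is therefore d⁴.
The spin state decides the count: Isothiocyanate is a weak-field ligand for a first-row metal, so the complex is high-spin.
An octahedral high-spin d⁴ ion is t₂g³e_g¹, giving 4 unpaired electrons.

4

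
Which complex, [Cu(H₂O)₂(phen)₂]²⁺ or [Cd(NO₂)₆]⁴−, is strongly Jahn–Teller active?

[Cu(H₂O)₂(phen)₂]²⁺

[Cu(H₂O)₂(phen)₂]²⁺: Water is neutral; 1,10-phenanthroline is neutral; balancing the +2 overall charge requires Cu(II). Copper is a group-11 element; Cu(II) is therefore d⁹. The t₂g⁶e_g³ configuration has an unevenly filled e_g set; the Jahn–Teller theorem predicts a tetragonal distortion (typically axial elongation) to lift the degeneracy.
[Cd(NO₂)₆]⁴−: Ligand charges: each nitro (N-bound nitrite) is −1. With an overall charge of −4 the cadmium centre must be in the +2 oxidation state. Group 12 minus oxidation state 2 gives a d¹⁰ configuration. The d¹⁰ configuration leaves the e_g set evenly filled (or empty) — no strong Jahn–Teller driving force.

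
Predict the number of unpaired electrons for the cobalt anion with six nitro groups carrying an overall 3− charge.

Ligand charges: each nitro (N-bound nitrite) is −1. With an overall charge of −3 the cobalt centre must be in the +3 oxidation state.
Co sits in group 9, so the d-electron count is 9 − 3 = 6.
The spin state decides the count: Co(III) has an exceptionally large octahedral splitting and is low-spin with essentially every ligand except fluoride.
An octahedral low-spin d⁶ ion is t₂g⁶e_g⁰, giving 0 unpaired electrons.

0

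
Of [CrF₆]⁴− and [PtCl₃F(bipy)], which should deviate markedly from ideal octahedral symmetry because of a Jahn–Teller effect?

[CrF₆]⁴−

[CrF₆]⁴−: Ligand charges: each fluoride is −1. With an overall charge of −4 the chromium centre must be in the +2 oxidation state. Cr sits in group 6, so the d-electron count is 6 − 2 = 4. Fluoride is a weak-field ligand for a first-row metal, so the complex is high-spin. The t₂g³e_g¹ (high-spin) configuration has an unevenly filled e_g set; the Jahn–Teller theorem predicts a tetragonal distortion (typically axial elongation) to lift the degeneracy.
[PtCl₃F(bipy)]: Ligand charges: each chloride is −1; each fluoride is −1; 2,2′-bipyridine is neutral. With an overall charge of 0 the platinum centre must be in the +4 oxidation state. Pt sits in group 10, so the d-electron count is 10 − 4 = 6. A 5d ion has a large Δₒ and is invariably low-spin. The d⁶ configuration leaves the e_g set evenly filled (or empty) — no strong Jahn–Teller driving force.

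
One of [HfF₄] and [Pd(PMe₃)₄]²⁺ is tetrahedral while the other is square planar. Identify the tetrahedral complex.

[HfF₄]

For [HfF₄]: Summing ligand charges against the 0 overall charge gives an oxidation state of +4 for hafnium. Hf sits in group 4, so the d-electron count is 4 − 4 = 0. A d⁰ ion has no crystal-field stabilisation preference between square planar and tetrahedral, so four ligands adopt the sterically favoured tetrahedral geometry. → tetrahedral.
For [Pd(PMe₃)₄]²⁺: Trimethylphosphine is neutral; balancing the +2 overall charge requires Pd(II). Group 10 minus oxidation state 2 gives a d⁸ configuration. A 4d d⁸ ion has a large crystal-field splitting; square planar leaves the high-energy d_{x²−y²} orbital empty and maximises CFSE. → square planar.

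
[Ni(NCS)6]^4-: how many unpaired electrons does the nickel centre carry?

2

Each isothiocyanate is −1; balancing the −4 overall charge requires Ni(II).
Ni sits in group 10, so the d-electron count is 10 − 2 = 8.
In an octahedral field the d⁸ configuration is t₂g⁶e_g² (only one arrangement possible), giving 2 unpaired electrons.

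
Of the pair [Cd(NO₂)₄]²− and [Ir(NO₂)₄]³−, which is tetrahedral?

For [Cd(NO₂)₄]²−: Summing ligand charges against the −2 overall charge gives an oxidation state of +2 for cadmium. Cd sits in group 12, so the d-electron count is 12 − 2 = 10. A d¹⁰ ion has no crystal-field stabilisation preference between square planar and tetrahedral, so four ligands adopt the sterically favoured tetrahedral geometry. → tetrahedral.
For [Ir(NO₂)₄]³−: Each nitro (N-bound nitrite) is −1; balancing the −3 overall charge requires Ir(I). Iridium is a group-9 element; Ir(I) is therefore d⁸. A 5d d⁸ ion has a large crystal-field splitting; square planar leaves the high-energy d_{x²−y²} orbital empty and maximises CFSE. → square planar.

[Cd(NO₂)₄]²−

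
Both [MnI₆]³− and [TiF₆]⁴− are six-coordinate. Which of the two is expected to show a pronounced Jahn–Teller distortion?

[MnI₆]³−

[MnI₆]³−: Ligand charges: each iodide is −1. With an overall charge of −3 the manganese centre must be in the +3 oxidation state. Manganese is a group-7 element; Mn(III) is therefore d⁴. Iodide is a weak-field ligand for a first-row metal, so the complex is high-spin. The t₂g³e_g¹ (high-spin) configuration has an unevenly filled e_g set; the Jahn–Teller theorem predicts a tetragonal distortion (typically axial elongation) to lift the degeneracy.
[TiF₆]⁴−: Each fluoride is −1; balancing the −4 overall charge requires Ti(II). Ti sits in group 4, so the d-electron count is 4 − 2 = 2. The d² configuration leaves the e_g set evenly filled (or empty) — no strong Jahn–Teller driving force.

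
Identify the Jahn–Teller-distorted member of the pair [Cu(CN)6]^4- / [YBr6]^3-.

[Cu(CN)6]^4-

[Cu(CN)6]^4-: Ligand charges: each cyanide is −1. With an overall charge of −4 the copper centre must be in the +2 oxidation state. Group 11 minus oxidation state 2 gives a d⁹ configuration. The t₂g⁶e_g³ configuration has an unevenly filled e_g set; the Jahn–Teller theorem predicts a tetragonal distortion (typically axial elongation) to lift the degeneracy.
[YBr6]^3-: Each bromide is −1; balancing the −3 overall charge requires Y(III). Group 3 minus oxidation state 3 gives a d⁰ configuration. The d⁰ configuration leaves the e_g set evenly filled (or empty) — no strong Jahn–Teller driving force.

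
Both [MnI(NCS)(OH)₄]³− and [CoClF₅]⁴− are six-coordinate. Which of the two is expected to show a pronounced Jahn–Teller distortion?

[MnI(NCS)(OH)₄]³−: Summing ligand charges against the −3 overall charge gives an oxidation state of +3 for manganese. Group 7 minus oxidation state 3 gives a d⁴ configuration. Hydroxide, iodide, and isothiocyanate are weak-field ligands for a first-row metal, so the complex is high-spin. The t₂g³e_g¹ (high-spin) configuration has an unevenly filled e_g set; the Jahn–Teller theorem predicts a tetragonal distortion (typically axial elongation) to lift the degeneracy.
[CoClF₅]⁴−: Summing ligand charges against the −4 overall charge gives an oxidation state of +2 for cobalt. Co sits in group 9, so the d-electron count is 9 − 2 = 7. Chloride and fluoride are weak-field ligands for a first-row metal, so the complex is high-spin. The d⁷ configuration leaves the e_g set evenly filled (or empty) — no strong Jahn–Teller driving force.

[MnI(NCS)(OH)₄]³−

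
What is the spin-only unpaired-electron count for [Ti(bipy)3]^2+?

2 unpaired electrons

Ligand charges: 2,2′-bipyridine is neutral. With an overall charge of +2 the titanium centre must be in the +2 oxidation state.
Titanium is a group-4 element; Ti(II) is therefore d².
Counting donor atoms: 3×2,2′-bipyridine (bidentate) → 6 donors. Coordination number = 6.
In an octahedral field the d² configuration is t₂g²e_g⁰ (only one arrangement possible), giving 2 unpaired electrons.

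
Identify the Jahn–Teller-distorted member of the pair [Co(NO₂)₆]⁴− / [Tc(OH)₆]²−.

[Co(NO₂)₆]⁴−: Ligand charges: each nitro (N-bound nitrite) is −1. With an overall charge of −4 the cobalt centre must be in the +2 oxidation state. Group 9 minus oxidation state 2 gives a d⁷ configuration. Nitro (N-bound nitrite) is a strong-field ligand (high in the spectrochemical series) for a first-row metal, so the complex is low-spin. The t₂g⁶e_g¹ (low-spin) configuration has an unevenly filled e_g set; the Jahn–Teller theorem predicts a tetragonal distortion (typically axial elongation) to lift the degeneracy.
[Tc(OH)₆]²−: Summing ligand charges against the −2 overall charge gives an oxidation state of +4 for technetium. Group 7 minus oxidation state 4 gives a d³ configuration. The d³ configuration leaves the e_g set evenly filled (or empty) — no strong Jahn–Teller driving force.

[Co(NO₂)₆]⁴−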